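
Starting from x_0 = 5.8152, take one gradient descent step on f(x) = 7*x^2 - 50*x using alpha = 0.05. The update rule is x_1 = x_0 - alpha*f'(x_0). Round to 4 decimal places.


We compute the gradient at x_0 and apply the update.
f'(x) = 14*x - 50
f'(5.8152) = 14*5.8152 - 50 = 31.4128
x_1 = 5.8152 - 0.05*31.4128 = 4.2446


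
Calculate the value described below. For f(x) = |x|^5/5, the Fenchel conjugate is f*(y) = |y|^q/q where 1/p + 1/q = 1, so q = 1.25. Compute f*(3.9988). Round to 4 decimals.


The conjugate exponent q satisfies 1/p + 1/q = 1.
p = 5, so q = 5/(5 - 1) = 1.25
|y|^q = 3.9988^1.25 = 5.6547
f*(3.9988) = 5.6547 / 1.25 = 4.5238


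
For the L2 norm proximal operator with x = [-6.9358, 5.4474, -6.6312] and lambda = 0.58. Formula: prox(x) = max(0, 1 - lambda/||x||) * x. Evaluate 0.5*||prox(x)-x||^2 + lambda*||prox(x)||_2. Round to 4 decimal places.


Step 1: Compute ||x||.
||x|| = 11.0341
Step 2: Compute scaling factor.
scale = max(0, 1 - 0.58/11.0341) = 0.9474
Step 3: prox(x) = [-6.5712, 5.1611, -6.2826]
||prox(x)|| = 10.4541
Step 4: Proximal objective.
0.5*||prox-x||^2 = 0.1682
lambda*||prox|| = 6.0634
Total = 6.2316


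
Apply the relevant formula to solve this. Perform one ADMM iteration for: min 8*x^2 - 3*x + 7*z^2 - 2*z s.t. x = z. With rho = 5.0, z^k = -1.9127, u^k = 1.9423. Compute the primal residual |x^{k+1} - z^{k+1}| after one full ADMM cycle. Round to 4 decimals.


ADMM iteration with rho = 5.0, z^k = -1.9127, u^k = 1.9423
Step 1: x-update.
Minimize 8*x^2 - 3*x + (5.0/2)*(x + 1.9127 + 1.9423)^2
FOC: (2*8 + 5.0)*x = 3 + 5.0*(-1.9127 - 1.9423)
x^{k+1} = -0.775
Step 2: z-update.
Minimize 7*z^2 - 2*z + (5.0/2)*(-0.775 - z + 1.9423)^2
FOC: (2*7 + 5.0)*z = 2 + 5.0*(-0.775 + 1.9423)
z^{k+1} = 0.4124
Step 3: u-update.
u^{k+1} = 1.9423 - 0.775 - 0.4124 = 0.7549
Step 4: Primal residual = |-0.775 - 0.4124| = 1.1874


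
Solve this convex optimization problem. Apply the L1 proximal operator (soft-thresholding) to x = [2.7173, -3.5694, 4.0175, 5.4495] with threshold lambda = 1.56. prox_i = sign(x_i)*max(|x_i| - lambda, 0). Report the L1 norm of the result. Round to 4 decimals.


Soft-thresholding with lambda = 1.56:
prox(2.7173) = sign(2.7173)*max(|2.7173| - 1.56, 0) = 1.1573
prox(-3.5694) = sign(-3.5694)*max(|-3.5694| - 1.56, 0) = -2.0094
prox(4.0175) = sign(4.0175)*max(|4.0175| - 1.56, 0) = 2.4575
prox(5.4495) = sign(5.4495)*max(|5.4495| - 1.56, 0) = 3.8895
prox(x) = [1.1573, -2.0094, 2.4575, 3.8895]
||prox(x)||_1 = 1.1573 + 2.0094 + 2.4575 + 3.8895 = 9.5137


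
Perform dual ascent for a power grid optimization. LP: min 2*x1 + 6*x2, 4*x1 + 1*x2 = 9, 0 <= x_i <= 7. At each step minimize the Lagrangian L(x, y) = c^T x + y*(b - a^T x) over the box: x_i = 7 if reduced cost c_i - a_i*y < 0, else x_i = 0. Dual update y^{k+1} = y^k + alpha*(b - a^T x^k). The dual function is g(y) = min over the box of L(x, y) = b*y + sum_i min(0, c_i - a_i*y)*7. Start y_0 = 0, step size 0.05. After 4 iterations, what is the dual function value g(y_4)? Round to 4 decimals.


Dual ascent for LP: min 2*x1 + 6*x2, 4*x1 + 1*x2 = 9, 0 <= x_i <= 7
Step 1: y^k = 0.0, reduced costs: (2.0, 6.0)
  x^k = (0.0, 0.0), subgradient = b - a^T x = 9.0
  y^{k+1} = 0.0 + 0.05*9.0 = 0.45
Step 2: y^k = 0.45, reduced costs: (0.2, 5.55)
  x^k = (0.0, 0.0), subgradient = b - a^T x = 9.0
  y^{k+1} = 0.45 + 0.05*9.0 = 0.9
Step 3: y^k = 0.9, reduced costs: (-1.6, 5.1)
  x^k = (7.0, 0.0), subgradient = b - a^T x = -19.0
  y^{k+1} = 0.9 + 0.05*-19.0 = -0.05
Step 4: y^k = -0.05, reduced costs: (2.2, 6.05)
  x^k = (0.0, 0.0), subgradient = b - a^T x = 9.0
  y^{k+1} = -0.05 + 0.05*9.0 = 0.4
Dual objective at y_4 = 0.4: reduced costs (0.4, 5.6), box minimizer x = (0.0, 0.0)
g(y_4) = b*y + (c1 - a1*y)*x1 + (c2 - a2*y)*x2 = 9*0.4 + 0.4*0.0 + 5.6*0.0 = 3.6 + 0.0 + 0.0 = 3.6


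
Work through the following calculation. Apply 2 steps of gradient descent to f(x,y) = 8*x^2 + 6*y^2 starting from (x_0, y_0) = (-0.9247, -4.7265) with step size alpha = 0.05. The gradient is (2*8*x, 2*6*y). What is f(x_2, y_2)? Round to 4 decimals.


Gradient descent on f(x,y) = 8*x^2 + 6*y^2.
Starting point: (-0.9247, -4.7265), alpha = 0.05
Step 1: grad_x = 2*8*-0.9247 = -14.7952, grad_y = 2*6*-4.7265 = -56.718
  x_1 = -0.9247 - 0.05*-14.7952 = -0.1849
  y_1 = -4.7265 - 0.05*-56.718 = -1.8906
Step 2: grad_x = 2*8*-0.1849 = -2.959, grad_y = 2*6*-1.8906 = -22.6872
  x_2 = -0.1849 - 0.05*-2.959 = -0.037
  y_2 = -1.8906 - 0.05*-22.6872 = -0.7562
f(-0.037, -0.7562) = 8*(-0.037)^2 + 6*(-0.7562)^2 = 3.4423


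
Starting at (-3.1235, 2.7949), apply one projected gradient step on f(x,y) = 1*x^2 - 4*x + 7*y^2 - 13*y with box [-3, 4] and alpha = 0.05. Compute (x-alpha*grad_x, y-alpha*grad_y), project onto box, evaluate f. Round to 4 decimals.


Step 1: Compute gradient at (-3.1235, 2.7949).
grad_x = 2*1*-3.1235 - 4 = -10.247
grad_y = 2*7*2.7949 - 13 = 26.1286
Step 2: Gradient step.
x_raw = -3.1235 - 0.05*-10.247 = -2.6112
y_raw = 2.7949 - 0.05*26.1286 = 1.4885
Step 3: Project onto [-3, 4].
x_proj = clip(-2.6112) = -2.6112
y_proj = clip(1.4885) = 1.4885
Step 4: Evaluate f.
f(-2.6112, 1.4885) = 13.4214


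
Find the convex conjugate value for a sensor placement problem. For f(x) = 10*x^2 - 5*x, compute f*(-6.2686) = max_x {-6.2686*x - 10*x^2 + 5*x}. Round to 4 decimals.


f*(y) = sup_x {y*x - a*x^2 - b*x} = sup_x {(y-b)*x - a*x^2}
FOC: (y - b) - 2a*x = 0 => x* = (y - b)/(2a)
x* = (-6.2686 + 5)/(2*10) = -0.0634
f*(-6.2686) = (y-b)^2/(4a) = (-6.2686 + 5)^2/(4*10)
= 1.6093/40 = 0.0402


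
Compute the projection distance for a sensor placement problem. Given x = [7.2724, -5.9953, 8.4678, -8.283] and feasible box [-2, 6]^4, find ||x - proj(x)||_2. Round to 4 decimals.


Project each component onto [-2, 6].
clip(7.2724) = 6.0, clip(-5.9953) = -2.0, clip(8.4678) = 6.0, clip(-8.283) = -2.0
Projection = [6.0, -2.0, 6.0, -2.0]
Squared diffs: [1.619, 15.9624, 6.09, 39.4761]
Distance = sqrt(63.1475) = 7.9465


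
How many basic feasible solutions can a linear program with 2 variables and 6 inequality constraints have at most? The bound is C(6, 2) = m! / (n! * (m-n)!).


Each vertex corresponds to some choice of n active constraints out of m, so the number of vertices is at most C(m, n) = m! / (n!(m-n)!).
m = 6, n = 2
Numerator: 6 * 5
Denominator: 2! = 2
C(6, 2) = 15


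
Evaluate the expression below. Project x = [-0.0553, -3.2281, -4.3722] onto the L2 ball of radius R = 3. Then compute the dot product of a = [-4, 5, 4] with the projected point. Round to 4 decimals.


Step 1: Compute ||x|| (intermediates to 6 decimals).
||x|| = sqrt((-0.0553)^2 + (-3.2281)^2 + (-4.3722)^2) = 5.435055
Step 2: Project.
Since ||x|| > R, scale = R/||x|| = 3/5.435055 = 0.551972, proj(x) = scale * x
proj(x) = [-0.030524, -1.781821, -2.413332]
Step 3: Dot product.
a^T * proj(x) = -4*(-0.030524) + 5*(-1.781821) + 4*(-2.413332) = -18.4403


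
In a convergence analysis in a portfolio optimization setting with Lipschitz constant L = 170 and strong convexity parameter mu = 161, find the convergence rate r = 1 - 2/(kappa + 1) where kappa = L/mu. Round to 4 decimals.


Step 1: Compute the condition number.
kappa = L/mu = 170/161 = 1.0559
Step 2: Compute the convergence rate.
r = 1 - 2/(kappa + 1) = 1 - 2*mu/(L + mu) = (L - mu)/(L + mu) = 9/331 = 0.0272


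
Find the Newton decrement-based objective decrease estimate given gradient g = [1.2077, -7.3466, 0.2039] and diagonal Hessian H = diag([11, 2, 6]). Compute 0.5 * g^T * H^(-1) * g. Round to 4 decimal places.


Step 1: H is diagonal, so H^(-1) * g = [0.1098, -3.6733, 0.034].
Step 2: g^T H^(-1) g = sum_i g_i^2 / H_ii
  = (1.2077)^2/11 + (-7.3466)^2/2 + (0.2039)^2/6
  = 0.1326 + 26.9863 + 0.0069 = 27.1258
Step 3: Objective decrease = 0.5 * g^T H^(-1) g = 13.5629


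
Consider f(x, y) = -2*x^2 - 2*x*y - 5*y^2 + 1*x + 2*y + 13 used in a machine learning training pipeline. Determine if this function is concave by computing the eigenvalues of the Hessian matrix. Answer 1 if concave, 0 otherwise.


The Hessian of f(x,y) = -2*x^2 - 2*x*y - 5*y^2 + 1*x + 2*y + 13 is:
H = [[-4, -2], [-2, -10]]
Trace = -4 - 10 = -14
Determinant = -4*-10 - (-2)^2 = 36
Discriminant = (-14)^2 - 4*36 = 52.0
Eigenvalues: lambda_1 = -10.6056, lambda_2 = -3.3944
The function is concave.

1


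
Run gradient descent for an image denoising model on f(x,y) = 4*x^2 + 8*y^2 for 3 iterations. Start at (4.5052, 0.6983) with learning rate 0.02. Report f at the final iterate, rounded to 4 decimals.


Gradient descent on f(x,y) = 4*x^2 + 8*y^2.
Starting point: (4.5052, 0.6983), alpha = 0.02
Step 1: grad_x = 2*4*4.5052 = 36.0416, grad_y = 2*8*0.6983 = 11.1728
  x_1 = 4.5052 - 0.02*36.0416 = 3.7844
  y_1 = 0.6983 - 0.02*11.1728 = 0.4748
Step 2: grad_x = 2*4*3.7844 = 30.2749, grad_y = 2*8*0.4748 = 7.5975
  x_2 = 3.7844 - 0.02*30.2749 = 3.1789
  y_2 = 0.4748 - 0.02*7.5975 = 0.3229
Step 3: grad_x = 2*4*3.1789 = 25.431, grad_y = 2*8*0.3229 = 5.1663
  x_3 = 3.1789 - 0.02*25.431 = 2.6703
  y_3 = 0.3229 - 0.02*5.1663 = 0.2196
f(2.6703, 0.2196) = 4*2.6703^2 + 8*0.2196^2 = 28.9066


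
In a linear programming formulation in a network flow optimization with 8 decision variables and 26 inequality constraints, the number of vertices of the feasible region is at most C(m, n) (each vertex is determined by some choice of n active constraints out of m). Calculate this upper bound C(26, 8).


Each vertex corresponds to some choice of n active constraints out of m, so the number of vertices is at most C(m, n) = m! / (n!(m-n)!).
m = 26, n = 8
Numerator: 26 * 25 * 24 * 23 * 22 * 21 * 20 * 19
Denominator: 8! = 40320
C(26, 8) = 1562275


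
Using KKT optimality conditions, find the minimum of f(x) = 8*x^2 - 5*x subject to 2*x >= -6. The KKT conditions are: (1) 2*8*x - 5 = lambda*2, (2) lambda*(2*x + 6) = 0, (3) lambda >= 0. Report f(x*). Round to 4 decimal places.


Step 1: Try lambda = 0 (constraint inactive).
Stationarity: 2*8*x - 5 = 0
x* = 5/(2*8) = 0.3125
Check constraint: 2*0.3125 = 0.625 >= -6 -- satisfied.
Step 2: Compute optimal value.
f(x*) = 8*0.3125^2 - 5*0.3125 = -0.7813


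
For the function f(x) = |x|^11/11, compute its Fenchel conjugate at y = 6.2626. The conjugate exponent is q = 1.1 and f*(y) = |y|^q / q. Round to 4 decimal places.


The conjugate exponent q satisfies 1/p + 1/q = 1.
p = 11, so q = 11/(11 - 1) = 1.1
|y|^q = 6.2626^1.1 = 7.5237
f*(6.2626) = 7.5237 / 1.1 = 6.8397


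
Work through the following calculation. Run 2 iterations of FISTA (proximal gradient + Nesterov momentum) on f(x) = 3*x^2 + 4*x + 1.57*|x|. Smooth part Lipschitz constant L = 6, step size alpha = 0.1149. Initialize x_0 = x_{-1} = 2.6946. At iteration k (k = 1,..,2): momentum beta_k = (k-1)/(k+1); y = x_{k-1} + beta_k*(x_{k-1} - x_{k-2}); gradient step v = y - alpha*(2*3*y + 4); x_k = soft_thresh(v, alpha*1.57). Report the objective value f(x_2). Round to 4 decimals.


FISTA on f(x) = 3*x^2 + 4*x + 1.57*|x|
L = 6, alpha = 0.1149
Iteration 1: beta = 0.0, y = 2.6946 + 0.0*(2.6946 - 2.6946) = 2.6946
  grad(y) = 20.1676, v = y - alpha*grad = 0.3773
  prox(v) = soft_thresh(0.3773, 0.1804) = 0.1969
Iteration 2: beta = 0.3333, y = 0.1969 + 0.3333*(0.1969 - 2.6946) = -0.6356
  grad(y) = 0.1864, v = y - alpha*grad = -0.657
  prox(v) = soft_thresh(-0.657, 0.1804) = -0.4766
f(x_2) = 3*(-0.4766)^2 + 4*(-0.4766) + 1.57*|-0.4766| = -0.4767


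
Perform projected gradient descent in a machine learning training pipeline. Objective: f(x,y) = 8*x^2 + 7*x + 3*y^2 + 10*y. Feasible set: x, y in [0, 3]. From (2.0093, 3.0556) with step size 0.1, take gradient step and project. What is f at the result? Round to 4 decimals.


Step 1: Compute gradient at (2.0093, 3.0556).
grad_x = 2*8*2.0093 + 7 = 39.1488
grad_y = 2*3*3.0556 + 10 = 28.3336
Step 2: Gradient step.
x_raw = 2.0093 - 0.1*39.1488 = -1.9056
y_raw = 3.0556 - 0.1*28.3336 = 0.2222
Step 3: Project onto [0, 3].
x_proj = clip(-1.9056) = 0.0
y_proj = clip(0.2222) = 0.2222
Step 4: Evaluate f.
f(0.0, 0.2222) = 2.3706


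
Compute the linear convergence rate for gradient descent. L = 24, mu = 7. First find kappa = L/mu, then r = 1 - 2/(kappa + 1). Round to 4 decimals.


Step 1: Compute the condition number.
kappa = L/mu = 24/7 = 3.4286
Step 2: Compute the convergence rate.
r = 1 - 2/(kappa + 1) = 1 - 2*mu/(L + mu) = (L - mu)/(L + mu) = 17/31 = 0.5484


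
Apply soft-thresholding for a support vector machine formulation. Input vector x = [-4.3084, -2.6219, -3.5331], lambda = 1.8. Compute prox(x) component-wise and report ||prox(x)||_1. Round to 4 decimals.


Soft-thresholding with lambda = 1.8:
prox(-4.3084) = sign(-4.3084)*max(|-4.3084| - 1.8, 0) = -2.5084
prox(-2.6219) = sign(-2.6219)*max(|-2.6219| - 1.8, 0) = -0.8219
prox(-3.5331) = sign(-3.5331)*max(|-3.5331| - 1.8, 0) = -1.7331
prox(x) = [-2.5084, -0.8219, -1.7331]
||prox(x)||_1 = 2.5084 + 0.8219 + 1.7331 = 5.0634


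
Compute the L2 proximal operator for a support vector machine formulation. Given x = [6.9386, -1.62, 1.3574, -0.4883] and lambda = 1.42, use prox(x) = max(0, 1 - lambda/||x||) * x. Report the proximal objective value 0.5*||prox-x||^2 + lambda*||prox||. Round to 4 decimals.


Step 1: Compute ||x||.
||x|| = 7.2698
Step 2: Compute scaling factor.
scale = max(0, 1 - 1.42/7.2698) = 0.8047
Step 3: prox(x) = [5.5833, -1.3036, 1.0923, -0.3929]
||prox(x)|| = 5.8498
Step 4: Proximal objective.
0.5*||prox-x||^2 = 1.0082
lambda*||prox|| = 8.3067
Total = 9.3149


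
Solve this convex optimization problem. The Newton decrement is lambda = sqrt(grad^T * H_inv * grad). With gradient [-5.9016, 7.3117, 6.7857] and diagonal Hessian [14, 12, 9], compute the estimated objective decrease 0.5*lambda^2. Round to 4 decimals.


Step 1: H is diagonal, so H^(-1) * g = [-0.4215, 0.6093, 0.754].
Step 2: g^T H^(-1) g = sum_i g_i^2 / H_ii
  = (-5.9016)^2/14 + (7.3117)^2/12 + (6.7857)^2/9
  = 2.4878 + 4.4551 + 5.1162 = 12.059
Step 3: Objective decrease = 0.5 * g^T H^(-1) g = 6.0295


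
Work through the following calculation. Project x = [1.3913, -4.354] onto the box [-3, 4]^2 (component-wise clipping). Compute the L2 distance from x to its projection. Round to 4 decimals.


Project each component onto [-3, 4].
clip(1.3913) = 1.3913, clip(-4.354) = -3.0
Projection = [1.3913, -3.0]
Squared diffs: [0.0, 1.8333]
Distance = sqrt(1.8333) = 1.354


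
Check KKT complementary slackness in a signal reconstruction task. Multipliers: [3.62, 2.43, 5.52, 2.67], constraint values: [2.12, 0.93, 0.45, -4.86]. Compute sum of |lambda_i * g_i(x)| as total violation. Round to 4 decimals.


KKT complementary slackness check:
lambda_1 * g_1 = 3.62 * 2.12 = 7.6744
lambda_2 * g_2 = 2.43 * 0.93 = 2.2599
lambda_3 * g_3 = 5.52 * 0.45 = 2.484
lambda_4 * g_4 = 2.67 * -4.86 = -12.9762
Total violation = 7.6744 + 2.2599 + 2.484 + 12.9762 = 25.3945


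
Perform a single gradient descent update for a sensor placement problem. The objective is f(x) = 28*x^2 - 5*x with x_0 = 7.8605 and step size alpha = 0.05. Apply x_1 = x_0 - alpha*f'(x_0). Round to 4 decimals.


We compute the gradient at x_0 and apply the update.
f'(x) = 56*x - 5
f'(7.8605) = 56*7.8605 - 5 = 435.188
x_1 = 7.8605 - 0.05*435.188 = -13.8989


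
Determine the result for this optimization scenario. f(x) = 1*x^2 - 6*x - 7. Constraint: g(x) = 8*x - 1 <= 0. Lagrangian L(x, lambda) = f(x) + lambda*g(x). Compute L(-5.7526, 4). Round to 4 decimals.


Step 1: Evaluate f(x).
f(-5.7526) = 1*(-5.7526)^2 - 6*(-5.7526) - 7 = 60.608
Step 2: Evaluate g(x).
g(-5.7526) = 8*-5.7526 - 1 = -47.0208
Step 3: Compute Lagrangian.
L = 60.608 + 4*-47.0208 = -127.4752


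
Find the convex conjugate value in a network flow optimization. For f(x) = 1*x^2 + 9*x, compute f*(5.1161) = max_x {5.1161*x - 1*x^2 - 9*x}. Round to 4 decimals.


f*(y) = sup_x {y*x - a*x^2 - b*x} = sup_x {(y-b)*x - a*x^2}
FOC: (y - b) - 2a*x = 0 => x* = (y - b)/(2a)
x* = (5.1161 - 9)/(2*1) = -1.942
f*(5.1161) = (y-b)^2/(4a) = (5.1161 - 9)^2/(4*1)
= 15.0847/4 = 3.7712


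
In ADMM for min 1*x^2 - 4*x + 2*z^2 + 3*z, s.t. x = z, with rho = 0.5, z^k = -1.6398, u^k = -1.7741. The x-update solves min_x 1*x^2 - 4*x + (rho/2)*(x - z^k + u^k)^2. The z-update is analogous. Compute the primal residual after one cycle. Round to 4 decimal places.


ADMM iteration with rho = 0.5, z^k = -1.6398, u^k = -1.7741
Step 1: x-update.
Minimize 1*x^2 - 4*x + (0.5/2)*(x + 1.6398 - 1.7741)^2
FOC: (2*1 + 0.5)*x = 4 + 0.5*(-1.6398 + 1.7741)
x^{k+1} = 1.6269
Step 2: z-update.
Minimize 2*z^2 + 3*z + (0.5/2)*(1.6269 - z - 1.7741)^2
FOC: (2*2 + 0.5)*z = -3 + 0.5*(1.6269 - 1.7741)
z^{k+1} = -0.683
Step 3: u-update.
u^{k+1} = -1.7741 + 1.6269 + 0.683 = 0.5358
Step 4: Primal residual = |1.6269 + 0.683| = 2.3099


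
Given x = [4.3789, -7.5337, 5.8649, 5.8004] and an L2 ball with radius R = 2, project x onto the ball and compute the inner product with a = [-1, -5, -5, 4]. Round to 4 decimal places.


Step 1: Compute ||x|| (intermediates to 6 decimals).
||x|| = sqrt(4.3789^2 + (-7.5337)^2 + 5.8649^2 + 5.8004^2) = 11.998879
Step 2: Project.
Since ||x|| > R, scale = R/||x|| = 2/11.998879 = 0.166682, proj(x) = scale * x
proj(x) = [0.729884, -1.255732, 0.977573, 0.966822]
Step 3: Dot product.
a^T * proj(x) = -1*0.729884 - 5*(-1.255732) - 5*0.977573 + 4*0.966822 = 4.5282


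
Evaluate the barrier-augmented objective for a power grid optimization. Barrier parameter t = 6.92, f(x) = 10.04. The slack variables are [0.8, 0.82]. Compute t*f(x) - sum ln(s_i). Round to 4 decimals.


Step 1: Compute log-barrier.
ln values: [-0.2231, -0.1985]
phi = -(-0.2231 - 0.1985) = 0.4216
Step 2: Compute augmented objective.
t*f(x) = 6.92*10.04 = 69.4768
Total = 69.4768 + 0.4216 = 69.8984


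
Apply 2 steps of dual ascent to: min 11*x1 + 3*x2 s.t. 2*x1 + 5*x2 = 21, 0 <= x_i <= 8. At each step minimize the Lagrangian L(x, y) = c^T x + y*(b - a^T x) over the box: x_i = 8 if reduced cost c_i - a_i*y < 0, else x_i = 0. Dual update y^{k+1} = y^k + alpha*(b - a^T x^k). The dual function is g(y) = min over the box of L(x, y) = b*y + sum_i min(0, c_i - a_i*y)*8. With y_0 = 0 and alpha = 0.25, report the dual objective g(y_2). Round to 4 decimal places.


Dual ascent for LP: min 11*x1 + 3*x2, 2*x1 + 5*x2 = 21, 0 <= x_i <= 8
Step 1: y^k = 0.0, reduced costs: (11.0, 3.0)
  x^k = (0.0, 0.0), subgradient = b - a^T x = 21.0
  y^{k+1} = 0.0 + 0.25*21.0 = 5.25
Step 2: y^k = 5.25, reduced costs: (0.5, -23.25)
  x^k = (0.0, 8.0), subgradient = b - a^T x = -19.0
  y^{k+1} = 5.25 + 0.25*-19.0 = 0.5
Dual objective at y_2 = 0.5: reduced costs (10.0, 0.5), box minimizer x = (0.0, 0.0)
g(y_2) = b*y + (c1 - a1*y)*x1 + (c2 - a2*y)*x2 = 21*0.5 + 10.0*0.0 + 0.5*0.0 = 10.5 + 0.0 + 0.0 = 10.5


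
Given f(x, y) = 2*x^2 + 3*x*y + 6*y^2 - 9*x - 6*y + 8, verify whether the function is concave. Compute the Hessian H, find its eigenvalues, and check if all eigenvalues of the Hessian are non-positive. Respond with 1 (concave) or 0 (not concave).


The Hessian of f(x,y) = 2*x^2 + 3*x*y + 6*y^2 - 9*x - 6*y + 8 is:
H = [[4, 3], [3, 12]]
Trace = 4 + 12 = 16
Determinant = 4*12 - (3)^2 = 39
Discriminant = (16)^2 - 4*39 = 100.0
Eigenvalues: lambda_1 = 3.0, lambda_2 = 13.0
The function is not concave.

0


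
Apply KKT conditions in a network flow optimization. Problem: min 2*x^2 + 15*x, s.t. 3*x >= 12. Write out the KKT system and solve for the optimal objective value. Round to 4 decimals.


Step 1: Try lambda = 0 (constraint inactive).
x_unc = -15/(2*2) = -3.75
Check: 3*-3.75 = -11.25 < 12 -- violated!
Step 2: Constraint must be active: 3*x = 12
x* = 12/3 = 4.0
lambda = (2*2*4.0 + 15)/3 = 10.3333
Step 3: Compute optimal value.
f(x*) = 2*4.0^2 + 15*4.0 = 92.0


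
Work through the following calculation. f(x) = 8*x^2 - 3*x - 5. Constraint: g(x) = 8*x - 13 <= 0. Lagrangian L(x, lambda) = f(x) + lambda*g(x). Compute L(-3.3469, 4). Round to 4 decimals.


Step 1: Evaluate f(x).
f(-3.3469) = 8*(-3.3469)^2 - 3*(-3.3469) - 5 = 94.6546
Step 2: Evaluate g(x).
g(-3.3469) = 8*-3.3469 - 13 = -39.7752
Step 3: Compute Lagrangian.
L = 94.6546 + 4*-39.7752 = -64.4462


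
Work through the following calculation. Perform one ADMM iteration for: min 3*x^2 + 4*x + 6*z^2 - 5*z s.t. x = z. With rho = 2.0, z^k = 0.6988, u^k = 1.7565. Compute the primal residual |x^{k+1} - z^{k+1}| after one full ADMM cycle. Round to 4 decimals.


ADMM iteration with rho = 2.0, z^k = 0.6988, u^k = 1.7565
Step 1: x-update.
Minimize 3*x^2 + 4*x + (2.0/2)*(x - 0.6988 + 1.7565)^2
FOC: (2*3 + 2.0)*x = -4 + 2.0*(0.6988 - 1.7565)
x^{k+1} = -0.7644
Step 2: z-update.
Minimize 6*z^2 - 5*z + (2.0/2)*(-0.7644 - z + 1.7565)^2
FOC: (2*6 + 2.0)*z = 5 + 2.0*(-0.7644 + 1.7565)
z^{k+1} = 0.4989
Step 3: u-update.
u^{k+1} = 1.7565 - 0.7644 - 0.4989 = 0.4932
Step 4: Primal residual = |-0.7644 - 0.4989| = 1.2633


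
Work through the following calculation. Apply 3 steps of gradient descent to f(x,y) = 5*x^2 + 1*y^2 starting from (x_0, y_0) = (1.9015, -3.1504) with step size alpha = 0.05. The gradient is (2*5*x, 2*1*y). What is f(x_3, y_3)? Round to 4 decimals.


Gradient descent on f(x,y) = 5*x^2 + 1*y^2.
Starting point: (1.9015, -3.1504), alpha = 0.05
Step 1: grad_x = 2*5*1.9015 = 19.015, grad_y = 2*1*-3.1504 = -6.3008
  x_1 = 1.9015 - 0.05*19.015 = 0.9508
  y_1 = -3.1504 - 0.05*-6.3008 = -2.8354
Step 2: grad_x = 2*5*0.9508 = 9.5075, grad_y = 2*1*-2.8354 = -5.6707
  x_2 = 0.9508 - 0.05*9.5075 = 0.4754
  y_2 = -2.8354 - 0.05*-5.6707 = -2.5518
Step 3: grad_x = 2*5*0.4754 = 4.7538, grad_y = 2*1*-2.5518 = -5.1036
  x_3 = 0.4754 - 0.05*4.7538 = 0.2377
  y_3 = -2.5518 - 0.05*-5.1036 = -2.2966
f(0.2377, -2.2966) = 5*0.2377^2 + 1*(-2.2966)^2 = 5.557


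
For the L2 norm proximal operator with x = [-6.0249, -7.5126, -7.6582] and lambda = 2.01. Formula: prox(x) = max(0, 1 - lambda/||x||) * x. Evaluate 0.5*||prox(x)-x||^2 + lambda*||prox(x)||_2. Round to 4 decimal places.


Step 1: Compute ||x||.
||x|| = 12.3039
Step 2: Compute scaling factor.
scale = max(0, 1 - 2.01/12.3039) = 0.8366
Step 3: prox(x) = [-5.0407, -6.2853, -6.4071]
||prox(x)|| = 10.2939
Step 4: Proximal objective.
0.5*||prox-x||^2 = 2.0201
lambda*||prox|| = 20.6907
Total = 22.7108


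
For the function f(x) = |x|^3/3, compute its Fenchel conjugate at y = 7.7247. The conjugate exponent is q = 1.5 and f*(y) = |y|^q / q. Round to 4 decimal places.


The conjugate exponent q satisfies 1/p + 1/q = 1.
p = 3, so q = 3/(3 - 1) = 1.5
|y|^q = 7.7247^1.5 = 21.4695
f*(7.7247) = 21.4695 / 1.5 = 14.313


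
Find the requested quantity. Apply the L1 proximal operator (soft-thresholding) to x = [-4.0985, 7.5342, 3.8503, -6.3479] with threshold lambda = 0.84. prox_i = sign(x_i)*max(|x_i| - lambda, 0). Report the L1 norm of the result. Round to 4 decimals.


Soft-thresholding with lambda = 0.84:
prox(-4.0985) = sign(-4.0985)*max(|-4.0985| - 0.84, 0) = -3.2585
prox(7.5342) = sign(7.5342)*max(|7.5342| - 0.84, 0) = 6.6942
prox(3.8503) = sign(3.8503)*max(|3.8503| - 0.84, 0) = 3.0103
prox(-6.3479) = sign(-6.3479)*max(|-6.3479| - 0.84, 0) = -5.5079
prox(x) = [-3.2585, 6.6942, 3.0103, -5.5079]
||prox(x)||_1 = 3.2585 + 6.6942 + 3.0103 + 5.5079 = 18.4709


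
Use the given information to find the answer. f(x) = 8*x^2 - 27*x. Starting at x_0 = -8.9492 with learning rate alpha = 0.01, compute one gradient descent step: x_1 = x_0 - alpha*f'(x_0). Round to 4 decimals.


We compute the gradient at x_0 and apply the update.
f'(x) = 16*x - 27
f'(-8.9492) = 16*-8.9492 - 27 = -170.1872
x_1 = -8.9492 - 0.01*-170.1872 = -7.2473


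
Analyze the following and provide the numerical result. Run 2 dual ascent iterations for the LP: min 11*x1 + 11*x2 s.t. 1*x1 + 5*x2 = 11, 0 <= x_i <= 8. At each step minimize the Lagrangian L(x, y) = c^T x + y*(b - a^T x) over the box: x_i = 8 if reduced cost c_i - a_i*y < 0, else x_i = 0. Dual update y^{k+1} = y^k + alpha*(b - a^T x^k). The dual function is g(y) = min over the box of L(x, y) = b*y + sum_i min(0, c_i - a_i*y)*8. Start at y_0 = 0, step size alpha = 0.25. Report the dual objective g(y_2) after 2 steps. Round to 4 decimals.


Dual ascent for LP: min 11*x1 + 11*x2, 1*x1 + 5*x2 = 11, 0 <= x_i <= 8
Step 1: y^k = 0.0, reduced costs: (11.0, 11.0)
  x^k = (0.0, 0.0), subgradient = b - a^T x = 11.0
  y^{k+1} = 0.0 + 0.25*11.0 = 2.75
Step 2: y^k = 2.75, reduced costs: (8.25, -2.75)
  x^k = (0.0, 8.0), subgradient = b - a^T x = -29.0
  y^{k+1} = 2.75 + 0.25*-29.0 = -4.5
Dual objective at y_2 = -4.5: reduced costs (15.5, 33.5), box minimizer x = (0.0, 0.0)
g(y_2) = b*y + (c1 - a1*y)*x1 + (c2 - a2*y)*x2 = 11*(-4.5) + 15.5*0.0 + 33.5*0.0 = -49.5 + 0.0 + 0.0 = -49.5


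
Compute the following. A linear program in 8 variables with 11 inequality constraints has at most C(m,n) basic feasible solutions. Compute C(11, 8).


Each vertex corresponds to some choice of n active constraints out of m, so the number of vertices is at most C(m, n) = m! / (n!(m-n)!).
m = 11, n = 8
Numerator: 11 * 10 * 9 * 8 * 7 * 6 * 5 * 4
Denominator: 8! = 40320
C(11, 8) = 165


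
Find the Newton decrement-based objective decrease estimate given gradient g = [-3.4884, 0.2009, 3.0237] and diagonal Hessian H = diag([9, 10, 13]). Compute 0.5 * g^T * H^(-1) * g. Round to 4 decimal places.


Step 1: H is diagonal, so H^(-1) * g = [-0.3876, 0.0201, 0.2326].
Step 2: g^T H^(-1) g = sum_i g_i^2 / H_ii
  = (-3.4884)^2/9 + (0.2009)^2/10 + (3.0237)^2/13
  = 1.3521 + 0.004 + 0.7033 = 2.0594
Step 3: Objective decrease = 0.5 * g^T H^(-1) g = 1.0297


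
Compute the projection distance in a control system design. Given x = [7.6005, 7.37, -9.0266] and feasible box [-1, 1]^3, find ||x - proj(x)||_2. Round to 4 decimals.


Project each component onto [-1, 1].
clip(7.6005) = 1.0, clip(7.37) = 1.0, clip(-9.0266) = -1.0
Projection = [1.0, 1.0, -1.0]
Squared diffs: [43.5666, 40.5769, 64.4263]
Distance = sqrt(148.5698) = 12.1889


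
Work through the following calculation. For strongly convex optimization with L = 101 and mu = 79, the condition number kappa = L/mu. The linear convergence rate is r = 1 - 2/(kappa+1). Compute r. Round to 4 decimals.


Step 1: Compute the condition number.
kappa = L/mu = 101/79 = 1.2785
Step 2: Compute the convergence rate.
r = 1 - 2/(kappa + 1) = 1 - 2*mu/(L + mu) = (L - mu)/(L + mu) = 22/180 = 0.1222


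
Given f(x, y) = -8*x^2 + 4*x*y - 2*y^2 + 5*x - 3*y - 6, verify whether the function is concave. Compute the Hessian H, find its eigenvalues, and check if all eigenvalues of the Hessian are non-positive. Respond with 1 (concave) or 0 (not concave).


The Hessian of f(x,y) = -8*x^2 + 4*x*y - 2*y^2 + 5*x - 3*y - 6 is:
H = [[-16, 4], [4, -4]]
Trace = -16 - 4 = -20
Determinant = -16*-4 - (4)^2 = 48
Discriminant = (-20)^2 - 4*48 = 208.0
Eigenvalues: lambda_1 = -17.2111, lambda_2 = -2.7889
The function is concave.

1


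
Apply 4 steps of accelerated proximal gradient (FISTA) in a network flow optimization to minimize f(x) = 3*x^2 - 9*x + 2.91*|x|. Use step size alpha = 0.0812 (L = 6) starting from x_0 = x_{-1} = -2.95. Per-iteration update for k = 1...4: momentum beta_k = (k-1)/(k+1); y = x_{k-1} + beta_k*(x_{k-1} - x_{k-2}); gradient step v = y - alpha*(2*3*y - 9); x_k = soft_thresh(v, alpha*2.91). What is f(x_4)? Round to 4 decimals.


FISTA on f(x) = 3*x^2 - 9*x + 2.91*|x|
L = 6, alpha = 0.0812
Iteration 1: beta = 0.0, y = -2.95 + 0.0*(-2.95 + 2.95) = -2.95
  grad(y) = -26.7, v = y - alpha*grad = -0.782
  prox(v) = soft_thresh(-0.782, 0.2363) = -0.5457
Iteration 2: beta = 0.3333, y = -0.5457 + 0.3333*(-0.5457 + 2.95) = 0.2558
  grad(y) = -7.4653, v = y - alpha*grad = 0.862
  prox(v) = soft_thresh(0.862, 0.2363) = 0.6257
Iteration 3: beta = 0.5, y = 0.6257 + 0.5*(0.6257 + 0.5457) = 1.2113
  grad(y) = -1.732, v = y - alpha*grad = 1.352
  prox(v) = soft_thresh(1.352, 0.2363) = 1.1157
Iteration 4: beta = 0.6, y = 1.1157 + 0.6*(1.1157 - 0.6257) = 1.4097
  grad(y) = -0.5419, v = y - alpha*grad = 1.4537
  prox(v) = soft_thresh(1.4537, 0.2363) = 1.2174
f(x_4) = 3*1.2174^2 - 9*1.2174 + 2.91*|1.2174| = -2.9678


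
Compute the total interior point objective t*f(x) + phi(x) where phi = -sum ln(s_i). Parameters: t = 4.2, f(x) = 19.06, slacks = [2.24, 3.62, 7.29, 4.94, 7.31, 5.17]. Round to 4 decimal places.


Step 1: Compute log-barrier.
ln values: [0.8065, 1.2865, 1.9865, 1.5974, 1.9892, 1.6429]
phi = -(0.8065 + 1.2865 + 1.9865 + 1.5974 + 1.9892 + 1.6429) = -9.3089
Step 2: Compute augmented objective.
t*f(x) = 4.2*19.06 = 80.052
Total = 80.052 - 9.3089 = 70.7431


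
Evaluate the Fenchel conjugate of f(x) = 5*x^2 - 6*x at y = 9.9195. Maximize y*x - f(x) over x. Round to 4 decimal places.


f*(y) = sup_x {y*x - a*x^2 - b*x} = sup_x {(y-b)*x - a*x^2}
FOC: (y - b) - 2a*x = 0 => x* = (y - b)/(2a)
x* = (9.9195 + 6)/(2*5) = 1.592
f*(9.9195) = (y-b)^2/(4a) = (9.9195 + 6)^2/(4*5)
= 253.4305/20 = 12.6715


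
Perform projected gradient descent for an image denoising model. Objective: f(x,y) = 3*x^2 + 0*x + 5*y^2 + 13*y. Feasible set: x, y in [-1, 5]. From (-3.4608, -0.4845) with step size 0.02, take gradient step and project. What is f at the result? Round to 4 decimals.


Step 1: Compute gradient at (-3.4608, -0.4845).
grad_x = 2*3*-3.4608 + 0 = -20.7648
grad_y = 2*5*-0.4845 + 13 = 8.155
Step 2: Gradient step.
x_raw = -3.4608 - 0.02*-20.7648 = -3.0455
y_raw = -0.4845 - 0.02*8.155 = -0.6476
Step 3: Project onto [-1, 5].
x_proj = clip(-3.0455) = -1.0
y_proj = clip(-0.6476) = -0.6476
Step 4: Evaluate f.
f(-1.0, -0.6476) = -3.3219


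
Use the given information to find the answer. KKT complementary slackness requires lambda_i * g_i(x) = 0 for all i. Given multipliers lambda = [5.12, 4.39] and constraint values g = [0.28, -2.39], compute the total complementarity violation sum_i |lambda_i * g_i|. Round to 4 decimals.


KKT complementary slackness check:
lambda_1 * g_1 = 5.12 * 0.28 = 1.4336
lambda_2 * g_2 = 4.39 * -2.39 = -10.4921
Total violation = 1.4336 + 10.4921 = 11.9257


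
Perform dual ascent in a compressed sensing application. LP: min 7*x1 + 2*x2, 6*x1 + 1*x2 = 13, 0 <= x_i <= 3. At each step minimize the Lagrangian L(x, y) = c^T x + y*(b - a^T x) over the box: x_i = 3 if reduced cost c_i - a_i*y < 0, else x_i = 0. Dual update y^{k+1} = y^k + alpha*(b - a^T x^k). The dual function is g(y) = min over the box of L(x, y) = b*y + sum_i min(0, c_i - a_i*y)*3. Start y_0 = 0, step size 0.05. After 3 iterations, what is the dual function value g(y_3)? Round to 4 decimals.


Dual ascent for LP: min 7*x1 + 2*x2, 6*x1 + 1*x2 = 13, 0 <= x_i <= 3
Step 1: y^k = 0.0, reduced costs: (7.0, 2.0)
  x^k = (0.0, 0.0), subgradient = b - a^T x = 13.0
  y^{k+1} = 0.0 + 0.05*13.0 = 0.65
Step 2: y^k = 0.65, reduced costs: (3.1, 1.35)
  x^k = (0.0, 0.0), subgradient = b - a^T x = 13.0
  y^{k+1} = 0.65 + 0.05*13.0 = 1.3
Step 3: y^k = 1.3, reduced costs: (-0.8, 0.7)
  x^k = (3.0, 0.0), subgradient = b - a^T x = -5.0
  y^{k+1} = 1.3 + 0.05*-5.0 = 1.05
Dual objective at y_3 = 1.05: reduced costs (0.7, 0.95), box minimizer x = (0.0, 0.0)
g(y_3) = b*y + (c1 - a1*y)*x1 + (c2 - a2*y)*x2 = 13*1.05 + 0.7*0.0 + 0.95*0.0 = 13.65 + 0.0 + 0.0 = 13.65


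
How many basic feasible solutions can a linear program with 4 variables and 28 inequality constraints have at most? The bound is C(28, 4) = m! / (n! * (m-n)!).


Each vertex corresponds to some choice of n active constraints out of m, so the number of vertices is at most C(m, n) = m! / (n!(m-n)!).
m = 28, n = 4
Numerator: 28 * 27 * 26 * 25
Denominator: 4! = 24
C(28, 4) = 20475


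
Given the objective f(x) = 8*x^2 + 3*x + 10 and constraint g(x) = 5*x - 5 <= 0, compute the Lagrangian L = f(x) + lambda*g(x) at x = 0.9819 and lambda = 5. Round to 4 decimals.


Step 1: Evaluate f(x).
f(0.9819) = 8*0.9819^2 + 3*0.9819 + 10 = 20.6587
Step 2: Evaluate g(x).
g(0.9819) = 5*0.9819 - 5 = -0.0905
Step 3: Compute Lagrangian.
L = 20.6587 + 5*-0.0905 = 20.2062


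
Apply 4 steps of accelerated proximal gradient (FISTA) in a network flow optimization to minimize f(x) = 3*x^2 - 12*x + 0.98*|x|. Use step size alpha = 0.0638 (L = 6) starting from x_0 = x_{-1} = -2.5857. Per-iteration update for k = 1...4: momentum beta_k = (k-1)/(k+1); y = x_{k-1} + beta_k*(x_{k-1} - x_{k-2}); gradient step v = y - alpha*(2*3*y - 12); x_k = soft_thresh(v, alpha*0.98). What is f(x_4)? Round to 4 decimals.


FISTA on f(x) = 3*x^2 - 12*x + 0.98*|x|
L = 6, alpha = 0.0638
Iteration 1: beta = 0.0, y = -2.5857 + 0.0*(-2.5857 + 2.5857) = -2.5857
  grad(y) = -27.5142, v = y - alpha*grad = -0.8303
  prox(v) = soft_thresh(-0.8303, 0.0625) = -0.7678
Iteration 2: beta = 0.3333, y = -0.7678 + 0.3333*(-0.7678 + 2.5857) = -0.1618
  grad(y) = -12.9708, v = y - alpha*grad = 0.6657
  prox(v) = soft_thresh(0.6657, 0.0625) = 0.6032
Iteration 3: beta = 0.5, y = 0.6032 + 0.5*(0.6032 + 0.7678) = 1.2887
  grad(y) = -4.2677, v = y - alpha*grad = 1.561
  prox(v) = soft_thresh(1.561, 0.0625) = 1.4985
Iteration 4: beta = 0.6, y = 1.4985 + 0.6*(1.4985 - 0.6032) = 2.0356
  grad(y) = 0.2137, v = y - alpha*grad = 2.022
  prox(v) = soft_thresh(2.022, 0.0625) = 1.9595
f(x_4) = 3*1.9595^2 - 12*1.9595 + 0.98*|1.9595| = -10.0748


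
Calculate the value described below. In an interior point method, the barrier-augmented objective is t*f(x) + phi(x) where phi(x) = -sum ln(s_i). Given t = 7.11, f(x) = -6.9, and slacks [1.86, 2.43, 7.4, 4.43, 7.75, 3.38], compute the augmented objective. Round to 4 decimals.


Step 1: Compute log-barrier.
ln values: [0.6206, 0.8879, 2.0015, 1.4884, 2.0477, 1.2179]
phi = -(0.6206 + 0.8879 + 2.0015 + 1.4884 + 2.0477 + 1.2179) = -8.2639
Step 2: Compute augmented objective.
t*f(x) = 7.11*-6.9 = -49.059
Total = -49.059 - 8.2639 = -57.3229


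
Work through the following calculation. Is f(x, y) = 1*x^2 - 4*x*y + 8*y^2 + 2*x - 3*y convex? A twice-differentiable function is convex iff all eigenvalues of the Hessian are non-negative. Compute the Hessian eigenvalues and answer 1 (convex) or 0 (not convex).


The Hessian of f(x,y) = 1*x^2 - 4*x*y + 8*y^2 + 2*x - 3*y is:
H = [[2, -4], [-4, 16]]
Trace = 2 + 16 = 18
Determinant = 2*16 - (-4)^2 = 16
Discriminant = (18)^2 - 4*16 = 260.0
Eigenvalues: lambda_1 = 0.9377, lambda_2 = 17.0623
The function is convex.

1


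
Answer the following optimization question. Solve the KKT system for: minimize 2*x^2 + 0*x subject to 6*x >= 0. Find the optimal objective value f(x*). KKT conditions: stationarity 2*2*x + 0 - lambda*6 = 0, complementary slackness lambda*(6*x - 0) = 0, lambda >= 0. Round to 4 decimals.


Step 1: Try lambda = 0 (constraint inactive).
Stationarity: 2*2*x + 0 = 0
x* = 0/(2*2) = 0.0
Check constraint: 6*0.0 = 0.0 >= 0 -- satisfied.
Step 2: Compute optimal value.
f(x*) = 2*0.0^2 + 0*0.0 = 0.0


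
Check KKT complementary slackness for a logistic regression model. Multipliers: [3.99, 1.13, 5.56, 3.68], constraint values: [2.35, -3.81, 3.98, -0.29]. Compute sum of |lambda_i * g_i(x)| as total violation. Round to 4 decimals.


KKT complementary slackness check:
lambda_1 * g_1 = 3.99 * 2.35 = 9.3765
lambda_2 * g_2 = 1.13 * -3.81 = -4.3053
lambda_3 * g_3 = 5.56 * 3.98 = 22.1288
lambda_4 * g_4 = 3.68 * -0.29 = -1.0672
Total violation = 9.3765 + 4.3053 + 22.1288 + 1.0672 = 36.8778


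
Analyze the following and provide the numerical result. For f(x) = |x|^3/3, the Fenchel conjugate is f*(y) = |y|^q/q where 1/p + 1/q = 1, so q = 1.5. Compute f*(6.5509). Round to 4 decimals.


The conjugate exponent q satisfies 1/p + 1/q = 1.
p = 3, so q = 3/(3 - 1) = 1.5
|y|^q = 6.5509^1.5 = 16.7668
f*(6.5509) = 16.7668 / 1.5 = 11.1779


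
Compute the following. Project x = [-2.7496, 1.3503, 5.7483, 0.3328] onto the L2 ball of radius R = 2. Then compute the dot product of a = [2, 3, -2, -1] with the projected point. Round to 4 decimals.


Step 1: Compute ||x|| (intermediates to 6 decimals).
||x|| = sqrt((-2.7496)^2 + 1.3503^2 + 5.7483^2 + 0.3328^2) = 6.522064
Step 2: Project.
Since ||x|| > R, scale = R/||x|| = 2/6.522064 = 0.306651, proj(x) = scale * x
proj(x) = [-0.843168, 0.414071, 1.762722, 0.102053]
Step 3: Dot product.
a^T * proj(x) = 2*(-0.843168) + 3*0.414071 - 2*1.762722 - 1*0.102053 = -4.0716


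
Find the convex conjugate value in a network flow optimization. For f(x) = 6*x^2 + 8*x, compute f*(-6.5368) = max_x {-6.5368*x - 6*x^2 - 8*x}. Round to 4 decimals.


f*(y) = sup_x {y*x - a*x^2 - b*x} = sup_x {(y-b)*x - a*x^2}
FOC: (y - b) - 2a*x = 0 => x* = (y - b)/(2a)
x* = (-6.5368 - 8)/(2*6) = -1.2114
f*(-6.5368) = (y-b)^2/(4a) = (-6.5368 - 8)^2/(4*6)
= 211.3186/24 = 8.8049


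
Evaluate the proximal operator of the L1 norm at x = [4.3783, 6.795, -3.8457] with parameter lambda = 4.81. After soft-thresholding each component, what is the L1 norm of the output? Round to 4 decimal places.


Soft-thresholding with lambda = 4.81:
prox(4.3783) = sign(4.3783)*max(|4.3783| - 4.81, 0) = 0.0
prox(6.795) = sign(6.795)*max(|6.795| - 4.81, 0) = 1.985
prox(-3.8457) = sign(-3.8457)*max(|-3.8457| - 4.81, 0) = 0.0
prox(x) = [0.0, 1.985, 0.0]
||prox(x)||_1 = 0.0 + 1.985 + 0.0 = 1.985


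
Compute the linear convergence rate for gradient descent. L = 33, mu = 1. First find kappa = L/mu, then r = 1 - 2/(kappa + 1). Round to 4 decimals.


Step 1: Compute the condition number.
kappa = L/mu = 33/1 = 33.0
Step 2: Compute the convergence rate.
r = 1 - 2/(kappa + 1) = 1 - 2*mu/(L + mu) = (L - mu)/(L + mu) = 32/34 = 0.9412


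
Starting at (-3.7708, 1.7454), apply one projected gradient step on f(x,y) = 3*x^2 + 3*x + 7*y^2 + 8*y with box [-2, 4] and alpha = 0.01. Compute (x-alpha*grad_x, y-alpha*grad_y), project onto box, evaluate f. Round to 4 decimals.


Step 1: Compute gradient at (-3.7708, 1.7454).
grad_x = 2*3*-3.7708 + 3 = -19.6248
grad_y = 2*7*1.7454 + 8 = 32.4356
Step 2: Gradient step.
x_raw = -3.7708 - 0.01*-19.6248 = -3.5746
y_raw = 1.7454 - 0.01*32.4356 = 1.421
Step 3: Project onto [-2, 4].
x_proj = clip(-3.5746) = -2.0
y_proj = clip(1.421) = 1.421
Step 4: Evaluate f.
f(-2.0, 1.421) = 31.5039


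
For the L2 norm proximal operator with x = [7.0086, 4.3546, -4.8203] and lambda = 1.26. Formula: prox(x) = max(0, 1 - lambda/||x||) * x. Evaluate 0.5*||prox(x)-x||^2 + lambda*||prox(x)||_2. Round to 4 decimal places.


Step 1: Compute ||x||.
||x|| = 9.5561
Step 2: Compute scaling factor.
scale = max(0, 1 - 1.26/9.5561) = 0.8681
Step 3: prox(x) = [6.0845, 3.7804, -4.1847]
||prox(x)|| = 8.2961
Step 4: Proximal objective.
0.5*||prox-x||^2 = 0.7938
lambda*||prox|| = 10.4531
Total = 11.2468


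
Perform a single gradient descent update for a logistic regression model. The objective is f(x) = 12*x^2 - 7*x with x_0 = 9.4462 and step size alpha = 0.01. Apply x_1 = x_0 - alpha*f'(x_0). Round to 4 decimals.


We compute the gradient at x_0 and apply the update.
f'(x) = 24*x - 7
f'(9.4462) = 24*9.4462 - 7 = 219.7088
x_1 = 9.4462 - 0.01*219.7088 = 7.2491


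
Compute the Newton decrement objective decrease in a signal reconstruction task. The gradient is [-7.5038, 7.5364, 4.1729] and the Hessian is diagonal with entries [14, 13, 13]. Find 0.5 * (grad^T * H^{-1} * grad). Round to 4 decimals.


Step 1: H is diagonal, so H^(-1) * g = [-0.536, 0.5797, 0.321].
Step 2: g^T H^(-1) g = sum_i g_i^2 / H_ii
  = (-7.5038)^2/14 + (7.5364)^2/13 + (4.1729)^2/13
  = 4.0219 + 4.369 + 1.3395 = 9.7304
Step 3: Objective decrease = 0.5 * g^T H^(-1) g = 4.8652


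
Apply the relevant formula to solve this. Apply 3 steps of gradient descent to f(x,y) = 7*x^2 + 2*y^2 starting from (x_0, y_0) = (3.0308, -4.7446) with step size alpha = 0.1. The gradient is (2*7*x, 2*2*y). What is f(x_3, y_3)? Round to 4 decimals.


Gradient descent on f(x,y) = 7*x^2 + 2*y^2.
Starting point: (3.0308, -4.7446), alpha = 0.1
Step 1: grad_x = 2*7*3.0308 = 42.4312, grad_y = 2*2*-4.7446 = -18.9784
  x_1 = 3.0308 - 0.1*42.4312 = -1.2123
  y_1 = -4.7446 - 0.1*-18.9784 = -2.8468
Step 2: grad_x = 2*7*-1.2123 = -16.9725, grad_y = 2*2*-2.8468 = -11.387
  x_2 = -1.2123 - 0.1*-16.9725 = 0.4849
  y_2 = -2.8468 - 0.1*-11.387 = -1.7081
Step 3: grad_x = 2*7*0.4849 = 6.789, grad_y = 2*2*-1.7081 = -6.8322
  x_3 = 0.4849 - 0.1*6.789 = -0.194
  y_3 = -1.7081 - 0.1*-6.8322 = -1.0248
f(-0.194, -1.0248) = 7*(-0.194)^2 + 2*(-1.0248)^2 = 2.3639


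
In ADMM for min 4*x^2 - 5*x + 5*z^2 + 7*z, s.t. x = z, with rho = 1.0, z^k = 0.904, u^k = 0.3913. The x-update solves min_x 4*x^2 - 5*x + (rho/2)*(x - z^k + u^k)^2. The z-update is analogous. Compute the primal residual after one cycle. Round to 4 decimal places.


ADMM iteration with rho = 1.0, z^k = 0.904, u^k = 0.3913
Step 1: x-update.
Minimize 4*x^2 - 5*x + (1.0/2)*(x - 0.904 + 0.3913)^2
FOC: (2*4 + 1.0)*x = 5 + 1.0*(0.904 - 0.3913)
x^{k+1} = 0.6125
Step 2: z-update.
Minimize 5*z^2 + 7*z + (1.0/2)*(0.6125 - z + 0.3913)^2
FOC: (2*5 + 1.0)*z = -7 + 1.0*(0.6125 + 0.3913)
z^{k+1} = -0.5451
Step 3: u-update.
u^{k+1} = 0.3913 + 0.6125 + 0.5451 = 1.5489
Step 4: Primal residual = |0.6125 + 0.5451| = 1.1576
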